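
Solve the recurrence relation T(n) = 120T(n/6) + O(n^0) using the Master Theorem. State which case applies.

Master Theorem for T(n) = 120T(n/6) + O(n^0):

a = 120, b = 6, c = 0
log_b(a) = log_6(120) = 2.6720

Case 1: c = 0 < log_6(120) = 2.6720
T(n) = O(n^(log_6 120))

For T(n) = 120T(n/6) + O(n^0): log_6(120) = 2.6720. This is Case 1 of the Master Theorem (c < log_b(a), work dominated by leaves), giving O(n^(log_6 120)).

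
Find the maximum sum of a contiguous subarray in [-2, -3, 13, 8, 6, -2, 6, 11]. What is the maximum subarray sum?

Using Kadane's algorithm on [-2, -3, 13, 8, 6, -2, 6, 11]:

Scanning through the array:
Position 1 (value -3): max_ending_here = -3, max_so_far = -2
Position 2 (value 13): max_ending_here = 13, max_so_far = 13
Position 3 (value 8): max_ending_here = 21, max_so_far = 21
Position 4 (value 6): max_ending_here = 27, max_so_far = 27
Position 5 (value -2): max_ending_here = 25, max_so_far = 27
Position 6 (value 6): max_ending_here = 31, max_so_far = 31
Position 7 (value 11): max_ending_here = 42, max_so_far = 42

Maximum subarray: [13, 8, 6, -2, 6, 11]
Maximum sum: 42

The maximum subarray is [13, 8, 6, -2, 6, 11] with sum 42. This subarray runs from index 2 to index 7.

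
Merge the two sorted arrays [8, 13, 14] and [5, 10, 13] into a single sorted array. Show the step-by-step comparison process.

Merging process:

Compare 8 vs 5: take 5 from right. Merged: [5]
Compare 8 vs 10: take 8 from left. Merged: [5, 8]
Compare 13 vs 10: take 10 from right. Merged: [5, 8, 10]
Compare 13 vs 13: take 13 from left. Merged: [5, 8, 10, 13]
Compare 14 vs 13: take 13 from right. Merged: [5, 8, 10, 13, 13]
Append remaining from left: [14]. Merged: [5, 8, 10, 13, 13, 14]

Final merged array: [5, 8, 10, 13, 13, 14]
Total comparisons: 5

The merged array is [5, 8, 10, 13, 13, 14], requiring 5 comparisons. The merge step runs in O(n) time where n is the total number of elements.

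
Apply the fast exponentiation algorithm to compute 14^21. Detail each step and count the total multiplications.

Computing 14^21 by squaring (build up from 14^1; each line after the first costs one multiplication):

14^1 = 14
14^2 = (14^1)^2 = 14^2 = 196
14^4 = (14^2)^2 = 196^2 = 38416
14^5 = 14 * 14^4 = 14 * 38416 = 537824
14^10 = (14^5)^2 = 537824^2 = 289254654976
14^20 = (14^10)^2 = 289254654976^2 = 83668255425284801560576
14^21 = 14 * 14^20 = 14 * 83668255425284801560576 = 1171355575953987221848064

Result: 1171355575953987221848064
Multiplications needed: 6 (6 lines after 14^1)

14^21 = 1171355575953987221848064. Using exponentiation by squaring, this requires 6 multiplications. The key idea: if the exponent is even, square the half-power; if odd, multiply by the base once.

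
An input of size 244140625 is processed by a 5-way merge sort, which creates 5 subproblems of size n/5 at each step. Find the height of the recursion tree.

For divide and conquer with division factor 5:

Problem sizes at each level:
Level 0: 244140625
Level 1: 48828125
Level 2: 9765625
Level 3: 1953125
Level 4: 390625
Level 5: 78125
Level 6: 15625
Level 7: 3125
Level 8: 625
Level 9: 125
Level 10: 25
Level 11: 5
Level 12: 1

The root is level 0 and the size-1 base case is level 12 (the tree spans levels 0 through 12, i.e. 13 levels counting the root), so the depth is the number of divisions: log_5(244140625) = 12

The recursion tree depth is log_5(244140625) = 12. At each level, the problem size is divided by 5, so it takes 12 divisions to reduce to a base case of size 1. The algorithm makes 5 recursive calls at each level.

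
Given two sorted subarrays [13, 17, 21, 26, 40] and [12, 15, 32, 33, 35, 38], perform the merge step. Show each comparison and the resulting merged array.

Merging process:

Compare 13 vs 12: take 12 from right. Merged: [12]
Compare 13 vs 15: take 13 from left. Merged: [12, 13]
Compare 17 vs 15: take 15 from right. Merged: [12, 13, 15]
Compare 17 vs 32: take 17 from left. Merged: [12, 13, 15, 17]
Compare 21 vs 32: take 21 from left. Merged: [12, 13, 15, 17, 21]
Compare 26 vs 32: take 26 from left. Merged: [12, 13, 15, 17, 21, 26]
Compare 40 vs 32: take 32 from right. Merged: [12, 13, 15, 17, 21, 26, 32]
Compare 40 vs 33: take 33 from right. Merged: [12, 13, 15, 17, 21, 26, 32, 33]
Compare 40 vs 35: take 35 from right. Merged: [12, 13, 15, 17, 21, 26, 32, 33, 35]
Compare 40 vs 38: take 38 from right. Merged: [12, 13, 15, 17, 21, 26, 32, 33, 35, 38]
Append remaining from left: [40]. Merged: [12, 13, 15, 17, 21, 26, 32, 33, 35, 38, 40]

Final merged array: [12, 13, 15, 17, 21, 26, 32, 33, 35, 38, 40]
Total comparisons: 10

The merged array is [12, 13, 15, 17, 21, 26, 32, 33, 35, 38, 40], requiring 10 comparisons. The merge step runs in O(n) time where n is the total number of elements.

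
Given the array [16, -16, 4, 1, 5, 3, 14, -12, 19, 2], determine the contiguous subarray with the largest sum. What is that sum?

Using Kadane's algorithm on [16, -16, 4, 1, 5, 3, 14, -12, 19, 2]:

Scanning through the array:
Position 1 (value -16): max_ending_here = 0, max_so_far = 16
Position 2 (value 4): max_ending_here = 4, max_so_far = 16
Position 3 (value 1): max_ending_here = 5, max_so_far = 16
Position 4 (value 5): max_ending_here = 10, max_so_far = 16
Position 5 (value 3): max_ending_here = 13, max_so_far = 16
Position 6 (value 14): max_ending_here = 27, max_so_far = 27
Position 7 (value -12): max_ending_here = 15, max_so_far = 27
Position 8 (value 19): max_ending_here = 34, max_so_far = 34
Position 9 (value 2): max_ending_here = 36, max_so_far = 36

Maximum subarray: [16, -16, 4, 1, 5, 3, 14, -12, 19, 2]
Maximum sum: 36

The maximum subarray is [16, -16, 4, 1, 5, 3, 14, -12, 19, 2] with sum 36. This subarray runs from index 0 to index 9.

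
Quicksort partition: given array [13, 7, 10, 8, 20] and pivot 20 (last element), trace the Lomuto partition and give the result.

Lomuto partition with pivot = 20:

Initial array: [13, 7, 10, 8, 20]

arr[0]=13 <= 20: swap with position 0, array becomes [13, 7, 10, 8, 20]
arr[1]=7 <= 20: swap with position 1, array becomes [13, 7, 10, 8, 20]
arr[2]=10 <= 20: swap with position 2, array becomes [13, 7, 10, 8, 20]
arr[3]=8 <= 20: swap with position 3, array becomes [13, 7, 10, 8, 20]

Place pivot at position 4: [13, 7, 10, 8, 20]
Pivot position: 4

After partitioning with pivot 20, the array becomes [13, 7, 10, 8, 20]. The pivot is placed at index 4. All elements to the left of the pivot are <= 20, and all elements to the right are > 20.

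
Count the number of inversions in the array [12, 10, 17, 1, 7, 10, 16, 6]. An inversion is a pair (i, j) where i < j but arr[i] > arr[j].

Finding inversions in [12, 10, 17, 1, 7, 10, 16, 6]:

(0, 1): arr[0]=12 > arr[1]=10
(0, 3): arr[0]=12 > arr[3]=1
(0, 4): arr[0]=12 > arr[4]=7
(0, 5): arr[0]=12 > arr[5]=10
(0, 7): arr[0]=12 > arr[7]=6
(1, 3): arr[1]=10 > arr[3]=1
(1, 4): arr[1]=10 > arr[4]=7
(1, 7): arr[1]=10 > arr[7]=6
(2, 3): arr[2]=17 > arr[3]=1
(2, 4): arr[2]=17 > arr[4]=7
(2, 5): arr[2]=17 > arr[5]=10
(2, 6): arr[2]=17 > arr[6]=16
(2, 7): arr[2]=17 > arr[7]=6
(4, 7): arr[4]=7 > arr[7]=6
(5, 7): arr[5]=10 > arr[7]=6
(6, 7): arr[6]=16 > arr[7]=6

Total inversions: 16

The array has 16 inversion(s): (0,1), (0,3), (0,4), (0,5), (0,7), (1,3), (1,4), (1,7), (2,3), (2,4), (2,5), (2,6), (2,7), (4,7), (5,7), (6,7). Each pair (i,j) satisfies i < j and arr[i] > arr[j].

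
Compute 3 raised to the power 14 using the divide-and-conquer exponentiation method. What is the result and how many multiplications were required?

Computing 3^14 by squaring (build up from 3^1; each line after the first costs one multiplication):

3^1 = 3
3^2 = (3^1)^2 = 3^2 = 9
3^3 = 3 * 3^2 = 3 * 9 = 27
3^6 = (3^3)^2 = 27^2 = 729
3^7 = 3 * 3^6 = 3 * 729 = 2187
3^14 = (3^7)^2 = 2187^2 = 4782969

Result: 4782969
Multiplications needed: 5 (5 lines after 3^1)

3^14 = 4782969. Using exponentiation by squaring, this requires 5 multiplications. The key idea: if the exponent is even, square the half-power; if odd, multiply by the base once.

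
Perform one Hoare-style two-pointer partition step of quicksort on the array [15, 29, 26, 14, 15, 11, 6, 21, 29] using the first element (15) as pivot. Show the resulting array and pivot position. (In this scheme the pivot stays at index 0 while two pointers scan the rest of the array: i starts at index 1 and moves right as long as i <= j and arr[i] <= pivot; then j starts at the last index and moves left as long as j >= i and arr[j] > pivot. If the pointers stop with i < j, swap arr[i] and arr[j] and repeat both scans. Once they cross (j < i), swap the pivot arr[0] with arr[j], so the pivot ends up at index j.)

Hoare-style two-pointer partition with pivot = 15:

Initial array: [15, 29, 26, 14, 15, 11, 6, 21, 29]

Pointers start at i = 1, j = 8.
i stops at index 1 (arr[1]=29 > 15), j stops at index 6 (arr[6]=6 <= 15): swap arr[1] and arr[6], array becomes [15, 6, 26, 14, 15, 11, 29, 21, 29]
i stops at index 2 (arr[2]=26 > 15), j stops at index 5 (arr[5]=11 <= 15): swap arr[2] and arr[5], array becomes [15, 6, 11, 14, 15, 26, 29, 21, 29]
i ends at 5, j ends at 4: the pointers have crossed (j < i), so scanning stops.

Swap pivot arr[0] with arr[4] to place pivot at position 4: [15, 6, 11, 14, 15, 26, 29, 21, 29]
Pivot position: 4

After partitioning with pivot 15, the array becomes [15, 6, 11, 14, 15, 26, 29, 21, 29]. The pivot is placed at index 4. All elements to the left of the pivot are <= 15, and all elements to the right are > 15.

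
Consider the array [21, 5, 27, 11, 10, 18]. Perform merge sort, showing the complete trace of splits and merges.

Merge sort trace:

Split: [21, 5, 27, 11, 10, 18] -> [21, 5, 27] and [11, 10, 18]
  Split: [21, 5, 27] -> [21] and [5, 27]
    Split: [5, 27] -> [5] and [27]
    Merge: [5] + [27] -> [5, 27]
  Merge: [21] + [5, 27] -> [5, 21, 27]
  Split: [11, 10, 18] -> [11] and [10, 18]
    Split: [10, 18] -> [10] and [18]
    Merge: [10] + [18] -> [10, 18]
  Merge: [11] + [10, 18] -> [10, 11, 18]
Merge: [5, 21, 27] + [10, 11, 18] -> [5, 10, 11, 18, 21, 27]

Final sorted array: [5, 10, 11, 18, 21, 27]

The merge sort proceeds by recursively splitting the array and merging sorted halves.
After all merges, the sorted array is [5, 10, 11, 18, 21, 27].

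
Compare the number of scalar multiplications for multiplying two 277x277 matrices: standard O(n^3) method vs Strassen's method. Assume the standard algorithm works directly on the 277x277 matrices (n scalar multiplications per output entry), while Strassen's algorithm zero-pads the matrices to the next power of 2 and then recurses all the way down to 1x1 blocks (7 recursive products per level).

Matrix multiplication for 277x277 matrices:

Strassen's algorithm requires power-of-2 dimensions. Pad 277x277 to 512x512 (next power of 2).

Standard algorithm: 277^3 = 21253933 multiplications
Strassen's algorithm: 7^(log2(512)) = 7^9 = 40353607 multiplications
Difference: 21253933 - 40353607 = -19099674 (Strassen uses MORE here due to padding overhead — for small or just-over-power-of-2 n, padding can outweigh the per-level savings)

Standard: 21253933 multiplications (277^3). Strassen: 40353607 multiplications (7^9, after padding to 512x512). Strassen reduces 8 recursive multiplications to 7 at each level.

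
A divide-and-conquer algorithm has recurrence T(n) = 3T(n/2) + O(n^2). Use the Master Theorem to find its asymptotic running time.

Master Theorem for T(n) = 3T(n/2) + O(n^2):

a = 3, b = 2, c = 2
log_b(a) = log_2(3) = 1.5850

Case 3: c = 2 > log_2(3) = 1.5850
T(n) = O(n^2) = O(n^2)

For T(n) = 3T(n/2) + O(n^2): log_2(3) = 1.5850. This is Case 3 of the Master Theorem (c > log_b(a), work dominated by root), giving O(n^2).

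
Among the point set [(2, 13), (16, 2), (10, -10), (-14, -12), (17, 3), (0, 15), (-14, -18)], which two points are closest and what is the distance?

Computing all pairwise distances among 7 points:

d((2, 13), (16, 2)) = 17.8045
d((2, 13), (10, -10)) = 24.3516
d((2, 13), (-14, -12)) = 29.6816
d((2, 13), (17, 3)) = 18.0278
d((2, 13), (0, 15)) = 2.8284
d((2, 13), (-14, -18)) = 34.8855
d((16, 2), (10, -10)) = 13.4164
d((16, 2), (-14, -12)) = 33.1059
d((16, 2), (17, 3)) = 1.4142 <-- minimum
d((16, 2), (0, 15)) = 20.6155
d((16, 2), (-14, -18)) = 36.0555
d((10, -10), (-14, -12)) = 24.0832
d((10, -10), (17, 3)) = 14.7648
d((10, -10), (0, 15)) = 26.9258
d((10, -10), (-14, -18)) = 25.2982
d((-14, -12), (17, 3)) = 34.4384
d((-14, -12), (0, 15)) = 30.4138
d((-14, -12), (-14, -18)) = 6.0
d((17, 3), (0, 15)) = 20.8087
d((17, 3), (-14, -18)) = 37.4433
d((0, 15), (-14, -18)) = 35.8469

Closest pair: (16, 2) and (17, 3) with distance 1.4142

The closest pair is (16, 2) and (17, 3) with Euclidean distance 1.4142. For 7 points, brute-force pairwise comparison is shown above. For large n, the divide-and-conquer algorithm (sort by x, recurse on halves, check the dividing strip) achieves O(n log n).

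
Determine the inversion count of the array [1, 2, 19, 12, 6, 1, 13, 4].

Finding inversions in [1, 2, 19, 12, 6, 1, 13, 4]:

(1, 5): arr[1]=2 > arr[5]=1
(2, 3): arr[2]=19 > arr[3]=12
(2, 4): arr[2]=19 > arr[4]=6
(2, 5): arr[2]=19 > arr[5]=1
(2, 6): arr[2]=19 > arr[6]=13
(2, 7): arr[2]=19 > arr[7]=4
(3, 4): arr[3]=12 > arr[4]=6
(3, 5): arr[3]=12 > arr[5]=1
(3, 7): arr[3]=12 > arr[7]=4
(4, 5): arr[4]=6 > arr[5]=1
(4, 7): arr[4]=6 > arr[7]=4
(6, 7): arr[6]=13 > arr[7]=4

Total inversions: 12

The array has 12 inversion(s): (1,5), (2,3), (2,4), (2,5), (2,6), (2,7), (3,4), (3,5), (3,7), (4,5), (4,7), (6,7). Each pair (i,j) satisfies i < j and arr[i] > arr[j].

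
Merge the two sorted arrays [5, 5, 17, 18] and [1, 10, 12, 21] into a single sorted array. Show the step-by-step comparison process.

Merging process:

Compare 5 vs 1: take 1 from right. Merged: [1]
Compare 5 vs 10: take 5 from left. Merged: [1, 5]
Compare 5 vs 10: take 5 from left. Merged: [1, 5, 5]
Compare 17 vs 10: take 10 from right. Merged: [1, 5, 5, 10]
Compare 17 vs 12: take 12 from right. Merged: [1, 5, 5, 10, 12]
Compare 17 vs 21: take 17 from left. Merged: [1, 5, 5, 10, 12, 17]
Compare 18 vs 21: take 18 from left. Merged: [1, 5, 5, 10, 12, 17, 18]
Append remaining from right: [21]. Merged: [1, 5, 5, 10, 12, 17, 18, 21]

Final merged array: [1, 5, 5, 10, 12, 17, 18, 21]
Total comparisons: 7

The merged array is [1, 5, 5, 10, 12, 17, 18, 21], requiring 7 comparisons. The merge step runs in O(n) time where n is the total number of elements.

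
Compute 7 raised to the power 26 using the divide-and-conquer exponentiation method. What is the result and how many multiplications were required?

Computing 7^26 by squaring (build up from 7^1; each line after the first costs one multiplication):

7^1 = 7
7^2 = (7^1)^2 = 7^2 = 49
7^3 = 7 * 7^2 = 7 * 49 = 343
7^6 = (7^3)^2 = 343^2 = 117649
7^12 = (7^6)^2 = 117649^2 = 13841287201
7^13 = 7 * 7^12 = 7 * 13841287201 = 96889010407
7^26 = (7^13)^2 = 96889010407^2 = 9387480337647754305649

Result: 9387480337647754305649
Multiplications needed: 6 (6 lines after 7^1)

7^26 = 9387480337647754305649. Using exponentiation by squaring, this requires 6 multiplications. The key idea: if the exponent is even, square the half-power; if odd, multiply by the base once.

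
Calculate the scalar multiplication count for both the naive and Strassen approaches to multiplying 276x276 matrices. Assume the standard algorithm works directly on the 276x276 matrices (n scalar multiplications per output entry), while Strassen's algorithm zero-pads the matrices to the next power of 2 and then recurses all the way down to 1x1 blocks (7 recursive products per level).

Matrix multiplication for 276x276 matrices:

Strassen's algorithm requires power-of-2 dimensions. Pad 276x276 to 512x512 (next power of 2).

Standard algorithm: 276^3 = 21024576 multiplications
Strassen's algorithm: 7^(log2(512)) = 7^9 = 40353607 multiplications
Difference: 21024576 - 40353607 = -19329031 (Strassen uses MORE here due to padding overhead — for small or just-over-power-of-2 n, padding can outweigh the per-level savings)

Standard: 21024576 multiplications (276^3). Strassen: 40353607 multiplications (7^9, after padding to 512x512). Strassen reduces 8 recursive multiplications to 7 at each level.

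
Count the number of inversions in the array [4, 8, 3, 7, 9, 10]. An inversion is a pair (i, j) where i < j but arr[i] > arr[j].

Finding inversions in [4, 8, 3, 7, 9, 10]:

(0, 2): arr[0]=4 > arr[2]=3
(1, 2): arr[1]=8 > arr[2]=3
(1, 3): arr[1]=8 > arr[3]=7

Total inversions: 3

The array has 3 inversion(s): (0,2), (1,2), (1,3). Each pair (i,j) satisfies i < j and arr[i] > arr[j].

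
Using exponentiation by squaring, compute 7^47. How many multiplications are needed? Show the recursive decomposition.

Computing 7^47 by squaring (build up from 7^1; each line after the first costs one multiplication):

7^1 = 7
7^2 = (7^1)^2 = 7^2 = 49
7^4 = (7^2)^2 = 49^2 = 2401
7^5 = 7 * 7^4 = 7 * 2401 = 16807
7^10 = (7^5)^2 = 16807^2 = 282475249
7^11 = 7 * 7^10 = 7 * 282475249 = 1977326743
7^22 = (7^11)^2 = 1977326743^2 = 3909821048582988049
7^23 = 7 * 7^22 = 7 * 3909821048582988049 = 27368747340080916343
7^46 = (7^23)^2 = 27368747340080916343^2 = 749048330965186233494494102694564493649
7^47 = 7 * 7^46 = 7 * 749048330965186233494494102694564493649 = 5243338316756303634461458718861951455543

Result: 5243338316756303634461458718861951455543
Multiplications needed: 9 (9 lines after 7^1)

7^47 = 5243338316756303634461458718861951455543. Using exponentiation by squaring, this requires 9 multiplications. The key idea: if the exponent is even, square the half-power; if odd, multiply by the base once.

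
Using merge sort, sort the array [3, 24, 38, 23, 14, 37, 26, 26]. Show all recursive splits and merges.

Merge sort trace:

Split: [3, 24, 38, 23, 14, 37, 26, 26] -> [3, 24, 38, 23] and [14, 37, 26, 26]
  Split: [3, 24, 38, 23] -> [3, 24] and [38, 23]
    Split: [3, 24] -> [3] and [24]
    Merge: [3] + [24] -> [3, 24]
    Split: [38, 23] -> [38] and [23]
    Merge: [38] + [23] -> [23, 38]
  Merge: [3, 24] + [23, 38] -> [3, 23, 24, 38]
  Split: [14, 37, 26, 26] -> [14, 37] and [26, 26]
    Split: [14, 37] -> [14] and [37]
    Merge: [14] + [37] -> [14, 37]
    Split: [26, 26] -> [26] and [26]
    Merge: [26] + [26] -> [26, 26]
  Merge: [14, 37] + [26, 26] -> [14, 26, 26, 37]
Merge: [3, 23, 24, 38] + [14, 26, 26, 37] -> [3, 14, 23, 24, 26, 26, 37, 38]

Final sorted array: [3, 14, 23, 24, 26, 26, 37, 38]

The merge sort proceeds by recursively splitting the array and merging sorted halves.
After all merges, the sorted array is [3, 14, 23, 24, 26, 26, 37, 38].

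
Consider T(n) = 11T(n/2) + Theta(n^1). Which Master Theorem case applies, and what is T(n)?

Master Theorem for T(n) = 11T(n/2) + O(n^1):

a = 11, b = 2, c = 1
log_b(a) = log_2(11) = 3.4594

Case 1: c = 1 < log_2(11) = 3.4594
T(n) = O(n^(log_2 11))

For T(n) = 11T(n/2) + O(n^1): log_2(11) = 3.4594. This is Case 1 of the Master Theorem (c < log_b(a), work dominated by leaves), giving O(n^(log_2 11)).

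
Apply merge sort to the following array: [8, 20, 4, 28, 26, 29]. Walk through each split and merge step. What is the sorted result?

Merge sort trace:

Split: [8, 20, 4, 28, 26, 29] -> [8, 20, 4] and [28, 26, 29]
  Split: [8, 20, 4] -> [8] and [20, 4]
    Split: [20, 4] -> [20] and [4]
    Merge: [20] + [4] -> [4, 20]
  Merge: [8] + [4, 20] -> [4, 8, 20]
  Split: [28, 26, 29] -> [28] and [26, 29]
    Split: [26, 29] -> [26] and [29]
    Merge: [26] + [29] -> [26, 29]
  Merge: [28] + [26, 29] -> [26, 28, 29]
Merge: [4, 8, 20] + [26, 28, 29] -> [4, 8, 20, 26, 28, 29]

Final sorted array: [4, 8, 20, 26, 28, 29]

The merge sort proceeds by recursively splitting the array and merging sorted halves.
After all merges, the sorted array is [4, 8, 20, 26, 28, 29].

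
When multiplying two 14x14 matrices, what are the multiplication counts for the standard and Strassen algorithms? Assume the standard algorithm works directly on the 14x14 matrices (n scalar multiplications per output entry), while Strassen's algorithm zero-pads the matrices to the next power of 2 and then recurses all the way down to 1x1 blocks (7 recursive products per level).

Matrix multiplication for 14x14 matrices:

Strassen's algorithm requires power-of-2 dimensions. Pad 14x14 to 16x16 (next power of 2).

Standard algorithm: 14^3 = 2744 multiplications
Strassen's algorithm: 7^(log2(16)) = 7^4 = 2401 multiplications
Savings: 2744 - 2401 = 343 multiplications

Standard: 2744 multiplications (14^3). Strassen: 2401 multiplications (7^4, after padding to 16x16). Strassen reduces 8 recursive multiplications to 7 at each level.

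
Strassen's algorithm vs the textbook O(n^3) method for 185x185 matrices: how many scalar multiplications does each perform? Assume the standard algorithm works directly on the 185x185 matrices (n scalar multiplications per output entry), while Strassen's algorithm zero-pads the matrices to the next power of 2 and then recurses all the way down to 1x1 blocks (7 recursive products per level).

Matrix multiplication for 185x185 matrices:

Strassen's algorithm requires power-of-2 dimensions. Pad 185x185 to 256x256 (next power of 2).

Standard algorithm: 185^3 = 6331625 multiplications
Strassen's algorithm: 7^(log2(256)) = 7^8 = 5764801 multiplications
Savings: 6331625 - 5764801 = 566824 multiplications

Standard: 6331625 multiplications (185^3). Strassen: 5764801 multiplications (7^8, after padding to 256x256). Strassen reduces 8 recursive multiplications to 7 at each level.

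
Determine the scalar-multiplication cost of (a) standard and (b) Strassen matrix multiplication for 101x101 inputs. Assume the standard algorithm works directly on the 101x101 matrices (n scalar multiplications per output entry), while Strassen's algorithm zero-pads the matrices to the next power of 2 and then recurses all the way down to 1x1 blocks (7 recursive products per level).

Matrix multiplication for 101x101 matrices:

Strassen's algorithm requires power-of-2 dimensions. Pad 101x101 to 128x128 (next power of 2).

Standard algorithm: 101^3 = 1030301 multiplications
Strassen's algorithm: 7^(log2(128)) = 7^7 = 823543 multiplications
Savings: 1030301 - 823543 = 206758 multiplications

Standard: 1030301 multiplications (101^3). Strassen: 823543 multiplications (7^7, after padding to 128x128). Strassen reduces 8 recursive multiplications to 7 at each level.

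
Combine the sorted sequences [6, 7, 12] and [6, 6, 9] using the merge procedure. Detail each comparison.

Merging process:

Compare 6 vs 6: take 6 from left. Merged: [6]
Compare 7 vs 6: take 6 from right. Merged: [6, 6]
Compare 7 vs 6: take 6 from right. Merged: [6, 6, 6]
Compare 7 vs 9: take 7 from left. Merged: [6, 6, 6, 7]
Compare 12 vs 9: take 9 from right. Merged: [6, 6, 6, 7, 9]
Append remaining from left: [12]. Merged: [6, 6, 6, 7, 9, 12]

Final merged array: [6, 6, 6, 7, 9, 12]
Total comparisons: 5

The merged array is [6, 6, 6, 7, 9, 12], requiring 5 comparisons. The merge step runs in O(n) time where n is the total number of elements.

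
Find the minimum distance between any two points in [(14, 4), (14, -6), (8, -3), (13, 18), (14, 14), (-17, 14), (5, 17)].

Computing all pairwise distances among 7 points:

d((14, 4), (14, -6)) = 10.0
d((14, 4), (8, -3)) = 9.2195
d((14, 4), (13, 18)) = 14.0357
d((14, 4), (14, 14)) = 10.0
d((14, 4), (-17, 14)) = 32.573
d((14, 4), (5, 17)) = 15.8114
d((14, -6), (8, -3)) = 6.7082
d((14, -6), (13, 18)) = 24.0208
d((14, -6), (14, 14)) = 20.0
d((14, -6), (-17, 14)) = 36.8917
d((14, -6), (5, 17)) = 24.6982
d((8, -3), (13, 18)) = 21.587
d((8, -3), (14, 14)) = 18.0278
d((8, -3), (-17, 14)) = 30.2324
d((8, -3), (5, 17)) = 20.2237
d((13, 18), (14, 14)) = 4.1231 <-- minimum
d((13, 18), (-17, 14)) = 30.2655
d((13, 18), (5, 17)) = 8.0623
d((14, 14), (-17, 14)) = 31.0
d((14, 14), (5, 17)) = 9.4868
d((-17, 14), (5, 17)) = 22.2036

Closest pair: (13, 18) and (14, 14) with distance 4.1231

The closest pair is (13, 18) and (14, 14) with Euclidean distance 4.1231. For 7 points, brute-force pairwise comparison is shown above. For large n, the divide-and-conquer algorithm (sort by x, recurse on halves, check the dividing strip) achieves O(n log n).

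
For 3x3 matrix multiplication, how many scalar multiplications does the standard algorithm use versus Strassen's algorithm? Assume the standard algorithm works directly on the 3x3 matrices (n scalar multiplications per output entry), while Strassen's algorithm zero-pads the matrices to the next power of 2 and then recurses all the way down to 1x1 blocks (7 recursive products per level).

Matrix multiplication for 3x3 matrices:

Strassen's algorithm requires power-of-2 dimensions. Pad 3x3 to 4x4 (next power of 2).

Standard algorithm: 3^3 = 27 multiplications
Strassen's algorithm: 7^(log2(4)) = 7^2 = 49 multiplications
Difference: 27 - 49 = -22 (Strassen uses MORE here due to padding overhead — for small or just-over-power-of-2 n, padding can outweigh the per-level savings)

Standard: 27 multiplications (3^3). Strassen: 49 multiplications (7^2, after padding to 4x4). Strassen reduces 8 recursive multiplications to 7 at each level.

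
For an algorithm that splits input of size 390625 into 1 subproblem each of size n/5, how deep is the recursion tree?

For divide and conquer with division factor 5:

Problem sizes at each level:
Level 0: 390625
Level 1: 78125
Level 2: 15625
Level 3: 3125
Level 4: 625
Level 5: 125
Level 6: 25
Level 7: 5
Level 8: 1

The root is level 0 and the size-1 base case is level 8 (the tree spans levels 0 through 8, i.e. 9 levels counting the root), so the depth is the number of divisions: log_5(390625) = 8

The recursion tree depth is log_5(390625) = 8. At each level, the problem size is divided by 5, so it takes 8 divisions to reduce to a base case of size 1. The algorithm makes 1 recursive call at each level.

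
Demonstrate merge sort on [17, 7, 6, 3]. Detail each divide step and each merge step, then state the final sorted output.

Merge sort trace:

Split: [17, 7, 6, 3] -> [17, 7] and [6, 3]
  Split: [17, 7] -> [17] and [7]
  Merge: [17] + [7] -> [7, 17]
  Split: [6, 3] -> [6] and [3]
  Merge: [6] + [3] -> [3, 6]
Merge: [7, 17] + [3, 6] -> [3, 6, 7, 17]

Final sorted array: [3, 6, 7, 17]

The merge sort proceeds by recursively splitting the array and merging sorted halves.
After all merges, the sorted array is [3, 6, 7, 17].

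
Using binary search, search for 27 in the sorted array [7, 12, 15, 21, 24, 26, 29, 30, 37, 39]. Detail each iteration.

Binary search for 27 in [7, 12, 15, 21, 24, 26, 29, 30, 37, 39]:

lo=0, hi=9, mid=4, arr[mid]=24 -> 24 < 27, search right half
lo=5, hi=9, mid=7, arr[mid]=30 -> 30 > 27, search left half
lo=5, hi=6, mid=5, arr[mid]=26 -> 26 < 27, search right half
lo=6, hi=6, mid=6, arr[mid]=29 -> 29 > 27, search left half
lo=6 > hi=5, target 27 not found

Binary search determines that 27 is not in the array after 4 comparisons. The search space was exhausted without finding the target.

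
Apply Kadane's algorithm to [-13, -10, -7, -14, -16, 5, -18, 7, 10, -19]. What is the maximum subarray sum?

Using Kadane's algorithm on [-13, -10, -7, -14, -16, 5, -18, 7, 10, -19]:

Scanning through the array:
Position 1 (value -10): max_ending_here = -10, max_so_far = -10
Position 2 (value -7): max_ending_here = -7, max_so_far = -7
Position 3 (value -14): max_ending_here = -14, max_so_far = -7
Position 4 (value -16): max_ending_here = -16, max_so_far = -7
Position 5 (value 5): max_ending_here = 5, max_so_far = 5
Position 6 (value -18): max_ending_here = -13, max_so_far = 5
Position 7 (value 7): max_ending_here = 7, max_so_far = 7
Position 8 (value 10): max_ending_here = 17, max_so_far = 17
Position 9 (value -19): max_ending_here = -2, max_so_far = 17

Maximum subarray: [7, 10]
Maximum sum: 17

The maximum subarray is [7, 10] with sum 17. This subarray runs from index 7 to index 8.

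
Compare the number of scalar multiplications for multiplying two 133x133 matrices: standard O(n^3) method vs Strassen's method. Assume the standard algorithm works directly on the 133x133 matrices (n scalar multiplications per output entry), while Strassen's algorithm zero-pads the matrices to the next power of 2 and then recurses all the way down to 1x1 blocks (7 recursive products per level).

Matrix multiplication for 133x133 matrices:

Strassen's algorithm requires power-of-2 dimensions. Pad 133x133 to 256x256 (next power of 2).

Standard algorithm: 133^3 = 2352637 multiplications
Strassen's algorithm: 7^(log2(256)) = 7^8 = 5764801 multiplications
Difference: 2352637 - 5764801 = -3412164 (Strassen uses MORE here due to padding overhead — for small or just-over-power-of-2 n, padding can outweigh the per-level savings)

Standard: 2352637 multiplications (133^3). Strassen: 5764801 multiplications (7^8, after padding to 256x256). Strassen reduces 8 recursive multiplications to 7 at each level.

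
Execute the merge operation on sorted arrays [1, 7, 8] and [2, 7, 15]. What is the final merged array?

Merging process:

Compare 1 vs 2: take 1 from left. Merged: [1]
Compare 7 vs 2: take 2 from right. Merged: [1, 2]
Compare 7 vs 7: take 7 from left. Merged: [1, 2, 7]
Compare 8 vs 7: take 7 from right. Merged: [1, 2, 7, 7]
Compare 8 vs 15: take 8 from left. Merged: [1, 2, 7, 7, 8]
Append remaining from right: [15]. Merged: [1, 2, 7, 7, 8, 15]

Final merged array: [1, 2, 7, 7, 8, 15]
Total comparisons: 5

The merged array is [1, 2, 7, 7, 8, 15], requiring 5 comparisons. The merge step runs in O(n) time where n is the total number of elements.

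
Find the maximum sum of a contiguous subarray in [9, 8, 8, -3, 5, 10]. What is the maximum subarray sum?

Using Kadane's algorithm on [9, 8, 8, -3, 5, 10]:

Scanning through the array:
Position 1 (value 8): max_ending_here = 17, max_so_far = 17
Position 2 (value 8): max_ending_here = 25, max_so_far = 25
Position 3 (value -3): max_ending_here = 22, max_so_far = 25
Position 4 (value 5): max_ending_here = 27, max_so_far = 27
Position 5 (value 10): max_ending_here = 37, max_so_far = 37

Maximum subarray: [9, 8, 8, -3, 5, 10]
Maximum sum: 37

The maximum subarray is [9, 8, 8, -3, 5, 10] with sum 37. This subarray runs from index 0 to index 5.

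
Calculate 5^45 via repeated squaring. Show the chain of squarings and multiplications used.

Computing 5^45 by squaring (build up from 5^1; each line after the first costs one multiplication):

5^1 = 5
5^2 = (5^1)^2 = 5^2 = 25
5^4 = (5^2)^2 = 25^2 = 625
5^5 = 5 * 5^4 = 5 * 625 = 3125
5^10 = (5^5)^2 = 3125^2 = 9765625
5^11 = 5 * 5^10 = 5 * 9765625 = 48828125
5^22 = (5^11)^2 = 48828125^2 = 2384185791015625
5^44 = (5^22)^2 = 2384185791015625^2 = 5684341886080801486968994140625
5^45 = 5 * 5^44 = 5 * 5684341886080801486968994140625 = 28421709430404007434844970703125

Result: 28421709430404007434844970703125
Multiplications needed: 8 (8 lines after 5^1)

5^45 = 28421709430404007434844970703125. Using exponentiation by squaring, this requires 8 multiplications. The key idea: if the exponent is even, square the half-power; if odd, multiply by the base once.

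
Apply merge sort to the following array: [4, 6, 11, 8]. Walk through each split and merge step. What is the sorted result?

Merge sort trace:

Split: [4, 6, 11, 8] -> [4, 6] and [11, 8]
  Split: [4, 6] -> [4] and [6]
  Merge: [4] + [6] -> [4, 6]
  Split: [11, 8] -> [11] and [8]
  Merge: [11] + [8] -> [8, 11]
Merge: [4, 6] + [8, 11] -> [4, 6, 8, 11]

Final sorted array: [4, 6, 8, 11]

The merge sort proceeds by recursively splitting the array and merging sorted halves.
After all merges, the sorted array is [4, 6, 8, 11].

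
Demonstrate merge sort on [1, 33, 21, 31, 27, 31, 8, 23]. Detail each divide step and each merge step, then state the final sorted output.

Merge sort trace:

Split: [1, 33, 21, 31, 27, 31, 8, 23] -> [1, 33, 21, 31] and [27, 31, 8, 23]
  Split: [1, 33, 21, 31] -> [1, 33] and [21, 31]
    Split: [1, 33] -> [1] and [33]
    Merge: [1] + [33] -> [1, 33]
    Split: [21, 31] -> [21] and [31]
    Merge: [21] + [31] -> [21, 31]
  Merge: [1, 33] + [21, 31] -> [1, 21, 31, 33]
  Split: [27, 31, 8, 23] -> [27, 31] and [8, 23]
    Split: [27, 31] -> [27] and [31]
    Merge: [27] + [31] -> [27, 31]
    Split: [8, 23] -> [8] and [23]
    Merge: [8] + [23] -> [8, 23]
  Merge: [27, 31] + [8, 23] -> [8, 23, 27, 31]
Merge: [1, 21, 31, 33] + [8, 23, 27, 31] -> [1, 8, 21, 23, 27, 31, 31, 33]

Final sorted array: [1, 8, 21, 23, 27, 31, 31, 33]

The merge sort proceeds by recursively splitting the array and merging sorted halves.
After all merges, the sorted array is [1, 8, 21, 23, 27, 31, 31, 33].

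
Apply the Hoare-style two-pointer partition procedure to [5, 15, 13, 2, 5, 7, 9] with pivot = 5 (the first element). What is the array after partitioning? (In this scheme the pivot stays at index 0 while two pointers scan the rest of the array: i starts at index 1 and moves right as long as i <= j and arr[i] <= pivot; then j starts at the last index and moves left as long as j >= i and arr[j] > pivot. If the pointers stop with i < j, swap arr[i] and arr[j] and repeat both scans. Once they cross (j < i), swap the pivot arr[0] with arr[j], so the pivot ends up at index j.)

Hoare-style two-pointer partition with pivot = 5:

Initial array: [5, 15, 13, 2, 5, 7, 9]

Pointers start at i = 1, j = 6.
i stops at index 1 (arr[1]=15 > 5), j stops at index 4 (arr[4]=5 <= 5): swap arr[1] and arr[4], array becomes [5, 5, 13, 2, 15, 7, 9]
i stops at index 2 (arr[2]=13 > 5), j stops at index 3 (arr[3]=2 <= 5): swap arr[2] and arr[3], array becomes [5, 5, 2, 13, 15, 7, 9]
i ends at 3, j ends at 2: the pointers have crossed (j < i), so scanning stops.

Swap pivot arr[0] with arr[2] to place pivot at position 2: [2, 5, 5, 13, 15, 7, 9]
Pivot position: 2

After partitioning with pivot 5, the array becomes [2, 5, 5, 13, 15, 7, 9]. The pivot is placed at index 2. All elements to the left of the pivot are <= 5, and all elements to the right are > 5.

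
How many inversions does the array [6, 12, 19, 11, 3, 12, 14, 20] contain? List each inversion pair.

Finding inversions in [6, 12, 19, 11, 3, 12, 14, 20]:

(0, 4): arr[0]=6 > arr[4]=3
(1, 3): arr[1]=12 > arr[3]=11
(1, 4): arr[1]=12 > arr[4]=3
(2, 3): arr[2]=19 > arr[3]=11
(2, 4): arr[2]=19 > arr[4]=3
(2, 5): arr[2]=19 > arr[5]=12
(2, 6): arr[2]=19 > arr[6]=14
(3, 4): arr[3]=11 > arr[4]=3

Total inversions: 8

The array has 8 inversion(s): (0,4), (1,3), (1,4), (2,3), (2,4), (2,5), (2,6), (3,4). Each pair (i,j) satisfies i < j and arr[i] > arr[j].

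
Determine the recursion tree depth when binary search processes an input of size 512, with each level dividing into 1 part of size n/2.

For divide and conquer with division factor 2:

Problem sizes at each level:
Level 0: 512
Level 1: 256
Level 2: 128
Level 3: 64
Level 4: 32
Level 5: 16
Level 6: 8
Level 7: 4
Level 8: 2
Level 9: 1

The root is level 0 and the size-1 base case is level 9 (the tree spans levels 0 through 9, i.e. 10 levels counting the root), so the depth is the number of divisions: log_2(512) = 9

The recursion tree depth is log_2(512) = 9. At each level, the problem size is divided by 2, so it takes 9 divisions to reduce to a base case of size 1. The algorithm makes 1 recursive call at each level.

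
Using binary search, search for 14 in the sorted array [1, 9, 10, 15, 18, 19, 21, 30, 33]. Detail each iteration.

Binary search for 14 in [1, 9, 10, 15, 18, 19, 21, 30, 33]:

lo=0, hi=8, mid=4, arr[mid]=18 -> 18 > 14, search left half
lo=0, hi=3, mid=1, arr[mid]=9 -> 9 < 14, search right half
lo=2, hi=3, mid=2, arr[mid]=10 -> 10 < 14, search right half
lo=3, hi=3, mid=3, arr[mid]=15 -> 15 > 14, search left half
lo=3 > hi=2, target 14 not found

Binary search determines that 14 is not in the array after 4 comparisons. The search space was exhausted without finding the target.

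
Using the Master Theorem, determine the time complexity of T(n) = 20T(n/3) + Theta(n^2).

Master Theorem for T(n) = 20T(n/3) + O(n^2):

a = 20, b = 3, c = 2
log_b(a) = log_3(20) = 2.7268

Case 1: c = 2 < log_3(20) = 2.7268
T(n) = O(n^(log_3 20))

For T(n) = 20T(n/3) + O(n^2): log_3(20) = 2.7268. This is Case 1 of the Master Theorem (c < log_b(a), work dominated by leaves), giving O(n^(log_3 20)).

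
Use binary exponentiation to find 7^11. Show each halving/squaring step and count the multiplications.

Computing 7^11 by squaring (build up from 7^1; each line after the first costs one multiplication):

7^1 = 7
7^2 = (7^1)^2 = 7^2 = 49
7^4 = (7^2)^2 = 49^2 = 2401
7^5 = 7 * 7^4 = 7 * 2401 = 16807
7^10 = (7^5)^2 = 16807^2 = 282475249
7^11 = 7 * 7^10 = 7 * 282475249 = 1977326743

Result: 1977326743
Multiplications needed: 5 (5 lines after 7^1)

7^11 = 1977326743. Using exponentiation by squaring, this requires 5 multiplications. The key idea: if the exponent is even, square the half-power; if odd, multiply by the base once.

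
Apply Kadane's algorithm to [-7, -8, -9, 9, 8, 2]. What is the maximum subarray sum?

Using Kadane's algorithm on [-7, -8, -9, 9, 8, 2]:

Scanning through the array:
Position 1 (value -8): max_ending_here = -8, max_so_far = -7
Position 2 (value -9): max_ending_here = -9, max_so_far = -7
Position 3 (value 9): max_ending_here = 9, max_so_far = 9
Position 4 (value 8): max_ending_here = 17, max_so_far = 17
Position 5 (value 2): max_ending_here = 19, max_so_far = 19

Maximum subarray: [9, 8, 2]
Maximum sum: 19

The maximum subarray is [9, 8, 2] with sum 19. This subarray runs from index 3 to index 5.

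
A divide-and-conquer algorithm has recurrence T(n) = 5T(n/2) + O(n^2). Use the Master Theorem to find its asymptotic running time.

Master Theorem for T(n) = 5T(n/2) + O(n^2):

a = 5, b = 2, c = 2
log_b(a) = log_2(5) = 2.3219

Case 1: c = 2 < log_2(5) = 2.3219
T(n) = O(n^(log_2 5))

For T(n) = 5T(n/2) + O(n^2): log_2(5) = 2.3219. This is Case 1 of the Master Theorem (c < log_b(a), work dominated by leaves), giving O(n^(log_2 5)).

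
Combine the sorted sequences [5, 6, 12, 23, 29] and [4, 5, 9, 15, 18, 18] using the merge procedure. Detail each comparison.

Merging process:

Compare 5 vs 4: take 4 from right. Merged: [4]
Compare 5 vs 5: take 5 from left. Merged: [4, 5]
Compare 6 vs 5: take 5 from right. Merged: [4, 5, 5]
Compare 6 vs 9: take 6 from left. Merged: [4, 5, 5, 6]
Compare 12 vs 9: take 9 from right. Merged: [4, 5, 5, 6, 9]
Compare 12 vs 15: take 12 from left. Merged: [4, 5, 5, 6, 9, 12]
Compare 23 vs 15: take 15 from right. Merged: [4, 5, 5, 6, 9, 12, 15]
Compare 23 vs 18: take 18 from right. Merged: [4, 5, 5, 6, 9, 12, 15, 18]
Compare 23 vs 18: take 18 from right. Merged: [4, 5, 5, 6, 9, 12, 15, 18, 18]
Append remaining from left: [23, 29]. Merged: [4, 5, 5, 6, 9, 12, 15, 18, 18, 23, 29]

Final merged array: [4, 5, 5, 6, 9, 12, 15, 18, 18, 23, 29]
Total comparisons: 9

The merged array is [4, 5, 5, 6, 9, 12, 15, 18, 18, 23, 29], requiring 9 comparisons. The merge step runs in O(n) time where n is the total number of elements.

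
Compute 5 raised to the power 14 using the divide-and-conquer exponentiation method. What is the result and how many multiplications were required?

Computing 5^14 by squaring (build up from 5^1; each line after the first costs one multiplication):

5^1 = 5
5^2 = (5^1)^2 = 5^2 = 25
5^3 = 5 * 5^2 = 5 * 25 = 125
5^6 = (5^3)^2 = 125^2 = 15625
5^7 = 5 * 5^6 = 5 * 15625 = 78125
5^14 = (5^7)^2 = 78125^2 = 6103515625

Result: 6103515625
Multiplications needed: 5 (5 lines after 5^1)

5^14 = 6103515625. Using exponentiation by squaring, this requires 5 multiplications. The key idea: if the exponent is even, square the half-power; if odd, multiply by the base once.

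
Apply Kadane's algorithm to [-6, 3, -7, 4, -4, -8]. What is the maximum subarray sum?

Using Kadane's algorithm on [-6, 3, -7, 4, -4, -8]:

Scanning through the array:
Position 1 (value 3): max_ending_here = 3, max_so_far = 3
Position 2 (value -7): max_ending_here = -4, max_so_far = 3
Position 3 (value 4): max_ending_here = 4, max_so_far = 4
Position 4 (value -4): max_ending_here = 0, max_so_far = 4
Position 5 (value -8): max_ending_here = -8, max_so_far = 4

Maximum subarray: [4]
Maximum sum: 4

The maximum subarray is [4] with sum 4. This subarray runs from index 3 to index 3.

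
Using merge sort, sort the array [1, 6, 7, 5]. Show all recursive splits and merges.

Merge sort trace:

Split: [1, 6, 7, 5] -> [1, 6] and [7, 5]
  Split: [1, 6] -> [1] and [6]
  Merge: [1] + [6] -> [1, 6]
  Split: [7, 5] -> [7] and [5]
  Merge: [7] + [5] -> [5, 7]
Merge: [1, 6] + [5, 7] -> [1, 5, 6, 7]

Final sorted array: [1, 5, 6, 7]

The merge sort proceeds by recursively splitting the array and merging sorted halves.
After all merges, the sorted array is [1, 5, 6, 7].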